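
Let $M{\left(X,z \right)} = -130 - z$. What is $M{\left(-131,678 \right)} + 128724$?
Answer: $127916$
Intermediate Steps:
$M{\left(-131,678 \right)} + 128724 = \left(-130 - 678\right) + 128724 = -808 + 128724 = 127916$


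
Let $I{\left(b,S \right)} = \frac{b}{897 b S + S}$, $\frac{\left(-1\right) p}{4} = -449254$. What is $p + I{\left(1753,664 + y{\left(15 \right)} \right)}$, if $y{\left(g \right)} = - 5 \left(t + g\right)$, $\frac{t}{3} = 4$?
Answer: $\frac{1494797116096841}{831821818} \approx 1.797 \cdot 10^{6}$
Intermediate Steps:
$t = 12$ ($t = 3 \cdot 4 = 12$)
$y{\left(g \right)} = -60 - 5 g$ ($y{\left(g \right)} = - 5 \left(12 + g\right) = -60 - 5 g$)
$p = 1797016$ ($p = \left(-4\right) \left(-449254\right) = 1797016$)
$I{\left(b,S \right)} = \frac{b}{S + 897 S b}$ ($I{\left(b,S \right)} = \frac{b}{897 S b + S} = \frac{b}{S + 897 S b}$)
$p + I{\left(1753,664 + y{\left(15 \right)} \right)} = 1797016 + \frac{1753}{\left(664 - 135\right) \left(1 + 897 \cdot 1753\right)} = 1797016 + \frac{1753}{\left(664 - 135\right) \left(1 + 1572441\right)} = 1797016 + \frac{1753}{\left(664 - 135\right) 1572442} = 1797016 + 1753 \cdot \frac{1}{529} \cdot \frac{1}{1572442} = 1797016 + \frac{1753}{831821818} = \frac{1494797116096841}{831821818}$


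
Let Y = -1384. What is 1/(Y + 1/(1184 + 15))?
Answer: -1199/1659415 ≈ -0.00072254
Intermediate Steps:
1/(Y + 1/(1184 + 15)) = 1/(-1384 + 1/(1184 + 15)) = 1/(-1384 + 1/1199) = 1/(-1659415/1199) = -1199/1659415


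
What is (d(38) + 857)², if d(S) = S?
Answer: 801025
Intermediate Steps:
(d(38) + 857)² = (38 + 857)² = 895² = 801025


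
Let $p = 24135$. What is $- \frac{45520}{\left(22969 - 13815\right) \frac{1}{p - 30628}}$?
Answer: $\frac{147780680}{4577} \approx 32288.0$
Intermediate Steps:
$- \frac{45520}{\left(22969 - 13815\right) \frac{1}{p - 30628}} = - \frac{45520}{\left(22969 - 13815\right) \frac{1}{24135 - 30628}} = - \frac{45520}{9154 \frac{1}{-6493}} = - \frac{45520}{9154 \left(- \frac{1}{6493}\right)} = - \frac{45520}{- \frac{9154}{6493}} = \left(-45520\right) \left(- \frac{6493}{9154}\right) = \frac{147780680}{4577}$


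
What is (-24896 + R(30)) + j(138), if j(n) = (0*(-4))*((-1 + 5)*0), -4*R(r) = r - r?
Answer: -24896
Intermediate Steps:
R(r) = 0 (R(r) = -(r - r)/4 = -1/4*0 = 0)
j(n) = 0 (j(n) = 0*(4*0) = 0*0 = 0)
(-24896 + R(30)) + j(138) = (-24896 + 0) + 0 = -24896 + 0 = -24896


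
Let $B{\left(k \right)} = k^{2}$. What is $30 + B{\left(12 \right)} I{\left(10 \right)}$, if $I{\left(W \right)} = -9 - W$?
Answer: $-2706$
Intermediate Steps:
$30 + B{\left(12 \right)} I{\left(10 \right)} = 30 + 12^{2} \left(-9 - 10\right) = 30 + 144 \left(-9 - 10\right) = 30 + 144 \left(-19\right) = 30 - 2736 = -2706$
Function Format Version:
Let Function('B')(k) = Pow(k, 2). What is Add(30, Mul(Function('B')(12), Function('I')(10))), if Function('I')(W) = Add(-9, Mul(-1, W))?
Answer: -2706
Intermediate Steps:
Add(30, Mul(Function('B')(12), Function('I')(10))) = Add(30, Mul(Pow(12, 2), Add(-9, Mul(-1, 10)))) = Add(30, Mul(144, Add(-9, -10))) = Add(30, Mul(144, -19)) = Add(30, -2736) = -2706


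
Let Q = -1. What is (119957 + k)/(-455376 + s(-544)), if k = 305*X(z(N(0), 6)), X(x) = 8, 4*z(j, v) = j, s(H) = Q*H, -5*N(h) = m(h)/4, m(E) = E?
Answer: -122397/454832 ≈ -0.26910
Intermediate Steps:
N(h) = -h/20 (N(h) = -h/(5*4) = -h/20)
s(H) = -H
z(j, v) = j/4
k = 2440 (k = 305*8 = 2440)
(119957 + k)/(-455376 + s(-544)) = (119957 + 2440)/(-455376 - 1*(-544)) = 122397/(-455376 + 544) = 122397/(-454832) = 122397*(-1/454832) = -122397/454832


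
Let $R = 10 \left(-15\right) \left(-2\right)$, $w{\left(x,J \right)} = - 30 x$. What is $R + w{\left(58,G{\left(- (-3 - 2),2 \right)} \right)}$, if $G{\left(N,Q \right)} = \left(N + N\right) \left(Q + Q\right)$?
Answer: $-1440$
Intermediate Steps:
$G{\left(N,Q \right)} = 4 N Q$ ($G{\left(N,Q \right)} = 2 N 2 Q = 4 N Q$)
$R = 300$ ($R = \left(-150\right) \left(-2\right) = 300$)
$R + w{\left(58,G{\left(- (-3 - 2),2 \right)} \right)} = 300 - 1740 = -1440$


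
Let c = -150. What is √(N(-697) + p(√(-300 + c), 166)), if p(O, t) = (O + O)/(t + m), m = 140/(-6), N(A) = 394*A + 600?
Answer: √(-12548928328 + 9630*I*√2)/214 ≈ 0.00028405 + 523.47*I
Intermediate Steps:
N(A) = 600 + 394*A
m = -70/3 (m = 140*(-⅙) = -70/3 ≈ -23.333)
p(O, t) = 2*O/(-70/3 + t) (p(O, t) = (O + O)/(t - 70/3) = (2*O)/(-70/3 + t) = 2*O/(-70/3 + t))
√(N(-697) + p(√(-300 + c), 166)) = √((600 + 394*(-697)) + 6*√(-300 - 150)/(-70 + 3*166)) = √((600 - 274618) + 6*√(-450)/(-70 + 498)) = √(-274018 + 6*(15*I*√2)/428) = √(-274018 + 6*(15*I*√2)*(1/428)) = √(-274018 + 45*I*√2/214)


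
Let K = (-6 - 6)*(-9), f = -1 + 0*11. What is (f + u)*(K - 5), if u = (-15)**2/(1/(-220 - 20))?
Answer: -5562103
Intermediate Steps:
f = -1 (f = -1 + 0 = -1)
K = 108 (K = -12*(-9) = 108)
u = -54000 (u = 225/(1/(-240)) = 225/(-1/240) = 225*(-240) = -54000)
(f + u)*(K - 5) = (-1 - 54000)*(108 - 5) = -54001*103 = -5562103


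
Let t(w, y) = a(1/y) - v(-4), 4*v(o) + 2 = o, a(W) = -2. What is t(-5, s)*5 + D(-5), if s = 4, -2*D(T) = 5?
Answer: -5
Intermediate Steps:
v(o) = -½ + o/4
D(T) = -5/2 (D(T) = -½*5 = -5/2)
t(w, y) = -½ (t(w, y) = -2 - (-½ + (¼)*(-4)) = -2 - (-½ - 1) = -2 - 1*(-3/2) = -2 + 3/2 = -½)
t(-5, s)*5 + D(-5) = -½*5 - 5/2 = -5/2 - 5/2 = -5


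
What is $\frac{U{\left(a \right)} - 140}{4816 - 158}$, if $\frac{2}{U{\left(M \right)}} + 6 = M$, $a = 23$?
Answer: $- \frac{1189}{39593} \approx -0.030031$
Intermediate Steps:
$U{\left(M \right)} = \frac{2}{-6 + M}$
$\frac{U{\left(a \right)} - 140}{4816 - 158} = \frac{\frac{2}{-6 + 23} - 140}{4816 - 158} = \frac{\frac{2}{17} - 140}{4658} = \left(2 \cdot \frac{1}{17} - 140\right) \frac{1}{4658} = \left(\frac{2}{17} - 140\right) \frac{1}{4658} = \left(- \frac{2378}{17}\right) \frac{1}{4658} = - \frac{1189}{39593}$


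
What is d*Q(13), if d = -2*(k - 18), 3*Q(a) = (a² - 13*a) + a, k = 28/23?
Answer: 10036/69 ≈ 145.45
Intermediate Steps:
k = 28/23 (k = 28*(1/23) = 28/23 ≈ 1.2174)
Q(a) = -4*a + a²/3 (Q(a) = ((a² - 13*a) + a)/3 = (a² - 12*a)/3 = -4*a + a²/3)
d = 772/23 (d = -2*(28/23 - 18) = -2*(-386/23) = 772/23 ≈ 33.565)
d*Q(13) = 772*((⅓)*13*(-12 + 13))/23 = 772*((⅓)*13*1)/23 = (772/23)*(13/3) = 10036/69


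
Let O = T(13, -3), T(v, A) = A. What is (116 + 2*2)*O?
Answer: -360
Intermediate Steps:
O = -3
(116 + 2*2)*O = (116 + 2*2)*(-3) = (116 + 4)*(-3) = 120*(-3) = -360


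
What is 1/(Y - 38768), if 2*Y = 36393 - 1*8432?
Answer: -2/49575 ≈ -4.0343e-5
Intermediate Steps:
Y = 27961/2 (Y = (36393 - 1*8432)/2 = (36393 - 8432)/2 = (1/2)*27961 = 27961/2 ≈ 13981.)
1/(Y - 38768) = 1/(27961/2 - 38768) = 1/(-49575/2) = -2/49575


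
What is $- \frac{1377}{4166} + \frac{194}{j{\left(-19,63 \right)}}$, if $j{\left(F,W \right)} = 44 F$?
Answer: $- \frac{244922}{435347} \approx -0.56259$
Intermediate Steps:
$- \frac{1377}{4166} + \frac{194}{j{\left(-19,63 \right)}} = - \frac{1377}{4166} + \frac{194}{44 \left(-19\right)} = \left(-1377\right) \frac{1}{4166} + \frac{194}{-836} = - \frac{1377}{4166} + 194 \left(- \frac{1}{836}\right) = - \frac{1377}{4166} - \frac{97}{418} = - \frac{244922}{435347}$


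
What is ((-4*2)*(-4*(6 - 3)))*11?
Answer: 1056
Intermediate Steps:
((-4*2)*(-4*(6 - 3)))*11 = -(-32)*3*11 = -8*(-12)*11 = 96*11 = 1056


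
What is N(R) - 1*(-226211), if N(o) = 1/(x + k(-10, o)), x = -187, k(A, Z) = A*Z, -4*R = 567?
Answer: 556705273/2461 ≈ 2.2621e+5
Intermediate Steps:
R = -567/4 (R = -¼*567 = -567/4 ≈ -141.75)
N(o) = 1/(-187 - 10*o)
N(R) - 1*(-226211) = -1/(187 + 10*(-567/4)) - 1*(-226211) = -1/(187 - 2835/2) + 226211 = -1/(-2461/2) + 226211 = -1*(-2/2461) + 226211 = 2/2461 + 226211 = 556705273/2461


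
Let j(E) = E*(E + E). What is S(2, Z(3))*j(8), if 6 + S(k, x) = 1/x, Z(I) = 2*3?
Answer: -2240/3 ≈ -746.67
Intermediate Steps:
Z(I) = 6
S(k, x) = -6 + 1/x
j(E) = 2*E**2 (j(E) = E*(2*E) = 2*E**2)
S(2, Z(3))*j(8) = (-6 + 1/6)*(2*8**2) = (-6 + 1/6)*(2*64) = -35/6*128 = -2240/3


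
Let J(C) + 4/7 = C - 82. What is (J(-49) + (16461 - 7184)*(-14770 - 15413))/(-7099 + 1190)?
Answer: 1960054758/41363 ≈ 47387.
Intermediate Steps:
J(C) = -578/7 + C (J(C) = -4/7 + (C - 82) = -4/7 + (-82 + C) = -578/7 + C)
(J(-49) + (16461 - 7184)*(-14770 - 15413))/(-7099 + 1190) = ((-578/7 - 49) + (16461 - 7184)*(-14770 - 15413))/(-7099 + 1190) = (-921/7 + 9277*(-30183))/(-5909) = (-921/7 - 280007691)*(-1/5909) = -1960054758/7*(-1/5909) = 1960054758/41363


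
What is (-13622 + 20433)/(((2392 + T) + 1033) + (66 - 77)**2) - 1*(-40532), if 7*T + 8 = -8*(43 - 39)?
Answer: 1004511701/24782 ≈ 40534.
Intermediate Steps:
T = -40/7 (T = -8/7 + (-8*(43 - 39))/7 = -8/7 + (-8*4)/7 = -8/7 + (1/7)*(-32) = -8/7 - 32/7 = -40/7 ≈ -5.7143)
(-13622 + 20433)/(((2392 + T) + 1033) + (66 - 77)**2) - 1*(-40532) = (-13622 + 20433)/(((2392 - 40/7) + 1033) + (66 - 77)**2) - 1*(-40532) = 6811/((16704/7 + 1033) + (-11)**2) + 40532 = 6811/(23935/7 + 121) + 40532 = 6811/(24782/7) + 40532 = 6811*(7/24782) + 40532 = 47677/24782 + 40532 = 1004511701/24782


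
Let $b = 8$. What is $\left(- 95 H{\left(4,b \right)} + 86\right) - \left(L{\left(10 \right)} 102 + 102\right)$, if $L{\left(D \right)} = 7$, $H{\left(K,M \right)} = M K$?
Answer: $-3770$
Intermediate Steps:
$H{\left(K,M \right)} = K M$
$\left(- 95 H{\left(4,b \right)} + 86\right) - \left(L{\left(10 \right)} 102 + 102\right) = \left(- 95 \cdot 4 \cdot 8 + 86\right) - \left(7 \cdot 102 + 102\right) = \left(\left(-95\right) 32 + 86\right) - \left(714 + 102\right) = \left(-3040 + 86\right) - 816 = -2954 - 816 = -3770$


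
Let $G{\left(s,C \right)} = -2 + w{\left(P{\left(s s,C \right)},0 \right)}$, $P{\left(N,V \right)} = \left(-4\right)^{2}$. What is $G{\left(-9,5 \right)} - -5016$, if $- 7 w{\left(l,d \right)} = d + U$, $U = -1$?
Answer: $\frac{35099}{7} \approx 5014.1$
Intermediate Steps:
$P{\left(N,V \right)} = 16$
$w{\left(l,d \right)} = \frac{1}{7} - \frac{d}{7}$ ($w{\left(l,d \right)} = - \frac{d - 1}{7} = - \frac{-1 + d}{7} = \frac{1}{7} - \frac{d}{7}$)
$G{\left(s,C \right)} = - \frac{13}{7}$ ($G{\left(s,C \right)} = -2 + \left(\frac{1}{7} - 0\right) = -2 + \left(\frac{1}{7} + 0\right) = -2 + \frac{1}{7} = - \frac{13}{7}$)
$G{\left(-9,5 \right)} - -5016 = - \frac{13}{7} - -5016 = - \frac{13}{7} + 5016 = \frac{35099}{7}$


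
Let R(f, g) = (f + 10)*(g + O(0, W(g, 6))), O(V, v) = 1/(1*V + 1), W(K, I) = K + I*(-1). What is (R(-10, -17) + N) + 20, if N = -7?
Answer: 13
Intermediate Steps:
W(K, I) = K - I
O(V, v) = 1/(1 + V) (O(V, v) = 1/(V + 1) = 1/(1 + V))
R(f, g) = (1 + g)*(10 + f) (R(f, g) = (f + 10)*(g + 1/(1 + 0)) = (10 + f)*(g + 1/1) = (10 + f)*(g + 1) = (10 + f)*(1 + g) = (1 + g)*(10 + f))
(R(-10, -17) + N) + 20 = ((10 - 10 + 10*(-17) - 10*(-17)) - 7) + 20 = ((10 - 10 - 170 + 170) - 7) + 20 = (0 - 7) + 20 = -7 + 20 = 13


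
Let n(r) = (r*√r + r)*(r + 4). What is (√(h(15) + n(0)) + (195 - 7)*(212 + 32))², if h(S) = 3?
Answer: (45872 + √3)² ≈ 2.1044e+9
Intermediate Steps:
n(r) = (4 + r)*(r + r^(3/2)) (n(r) = (r^(3/2) + r)*(4 + r) = (r + r^(3/2))*(4 + r) = (4 + r)*(r + r^(3/2)))
(√(h(15) + n(0)) + (195 - 7)*(212 + 32))² = (√(3 + (0² + 0^(5/2) + 4*0 + 4*0^(3/2))) + (195 - 7)*(212 + 32))² = (√(3 + (0 + 0 + 0 + 4*0)) + 188*244)² = (√(3 + (0 + 0 + 0 + 0)) + 45872)² = (√(3 + 0) + 45872)² = (√3 + 45872)² = (45872 + √3)²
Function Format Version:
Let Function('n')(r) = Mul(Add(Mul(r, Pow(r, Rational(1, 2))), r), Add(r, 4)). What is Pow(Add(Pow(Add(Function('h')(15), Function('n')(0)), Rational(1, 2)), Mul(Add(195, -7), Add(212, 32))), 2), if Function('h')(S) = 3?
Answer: Pow(Add(45872, Pow(3, Rational(1, 2))), 2) ≈ 2.1044e+9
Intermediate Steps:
Function('n')(r) = Mul(Add(4, r), Add(r, Pow(r, Rational(3, 2)))) (Function('n')(r) = Mul(Add(Pow(r, Rational(3, 2)), r), Add(4, r)) = Mul(Add(r, Pow(r, Rational(3, 2))), Add(4, r)) = Mul(Add(4, r), Add(r, Pow(r, Rational(3, 2)))))
Pow(Add(Pow(Add(Function('h')(15), Function('n')(0)), Rational(1, 2)), Mul(Add(195, -7), Add(212, 32))), 2) = Pow(Add(Pow(Add(3, Add(Pow(0, 2), Pow(0, Rational(5, 2)), Mul(4, 0), Mul(4, Pow(0, Rational(3, 2))))), Rational(1, 2)), Mul(Add(195, -7), Add(212, 32))), 2) = Pow(Add(Pow(Add(3, Add(0, 0, 0, Mul(4, 0))), Rational(1, 2)), Mul(188, 244)), 2) = Pow(Add(Pow(Add(3, Add(0, 0, 0, 0)), Rational(1, 2)), 45872), 2) = Pow(Add(Pow(Add(3, 0), Rational(1, 2)), 45872), 2) = Pow(Add(Pow(3, Rational(1, 2)), 45872), 2) = Pow(Add(45872, Pow(3, Rational(1, 2))), 2)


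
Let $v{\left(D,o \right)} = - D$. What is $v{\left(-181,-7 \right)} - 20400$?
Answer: $-20219$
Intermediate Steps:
$v{\left(-181,-7 \right)} - 20400 = \left(-1\right) \left(-181\right) - 20400 = 181 - 20400 = -20219$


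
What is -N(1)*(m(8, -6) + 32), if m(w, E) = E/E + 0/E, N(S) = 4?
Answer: -132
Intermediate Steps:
m(w, E) = 1 (m(w, E) = 1 + 0 = 1)
-N(1)*(m(8, -6) + 32) = -4*(1 + 32) = -4*33 = -1*132 = -132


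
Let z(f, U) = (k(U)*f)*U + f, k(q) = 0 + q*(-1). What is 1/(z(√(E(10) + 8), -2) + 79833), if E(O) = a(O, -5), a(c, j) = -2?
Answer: 26611/2124435945 + √6/2124435945 ≈ 1.2527e-5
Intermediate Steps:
E(O) = -2
k(q) = -q (k(q) = 0 - q = -q)
z(f, U) = f - f*U² (z(f, U) = ((-U)*f)*U + f = (-U*f)*U + f = -f*U² + f = f - f*U²)
1/(z(√(E(10) + 8), -2) + 79833) = 1/(√(-2 + 8)*(1 - 1*(-2)²) + 79833) = 1/(√6*(1 - 1*4) + 79833) = 1/(√6*(1 - 4) + 79833) = 1/(√6*(-3) + 79833) = 1/(-3*√6 + 79833) = 1/(79833 - 3*√6)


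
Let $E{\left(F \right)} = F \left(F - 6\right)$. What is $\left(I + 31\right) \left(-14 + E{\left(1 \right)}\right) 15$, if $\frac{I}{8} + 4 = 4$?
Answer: $-8835$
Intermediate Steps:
$I = 0$ ($I = -32 + 8 \cdot 4 = -32 + 32 = 0$)
$E{\left(F \right)} = F \left(-6 + F\right)$
$\left(I + 31\right) \left(-14 + E{\left(1 \right)}\right) 15 = \left(0 + 31\right) \left(-14 + 1 \left(-6 + 1\right)\right) 15 = 31 \left(-14 + 1 \left(-5\right)\right) 15 = 31 \left(-14 - 5\right) 15 = 31 \left(-19\right) 15 = \left(-589\right) 15 = -8835$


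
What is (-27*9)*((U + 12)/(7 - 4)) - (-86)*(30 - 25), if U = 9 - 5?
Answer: -866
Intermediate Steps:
U = 4
(-27*9)*((U + 12)/(7 - 4)) - (-86)*(30 - 25) = (-27*9)*((4 + 12)/(7 - 4)) - (-86)*(30 - 25) = -3888/3 - (-86)*5 = -3888/3 - 1*(-430) = -243*16/3 + 430 = -1296 + 430 = -866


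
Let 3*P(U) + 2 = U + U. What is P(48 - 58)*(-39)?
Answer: 286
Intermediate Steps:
P(U) = -⅔ + 2*U/3 (P(U) = -⅔ + (U + U)/3 = -⅔ + (2*U)/3 = -⅔ + 2*U/3)
P(48 - 58)*(-39) = (-⅔ + 2*(48 - 58)/3)*(-39) = (-⅔ + (⅔)*(-10))*(-39) = (-⅔ - 20/3)*(-39) = -22/3*(-39) = 286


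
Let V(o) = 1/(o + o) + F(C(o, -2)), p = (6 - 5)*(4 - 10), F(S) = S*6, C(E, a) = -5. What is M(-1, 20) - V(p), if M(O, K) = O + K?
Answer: 589/12 ≈ 49.083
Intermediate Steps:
F(S) = 6*S
p = -6 (p = 1*(-6) = -6)
V(o) = -30 + 1/(2*o) (V(o) = 1/(o + o) + 6*(-5) = 1/(2*o) - 30 = -30 + 1/(2*o))
M(O, K) = K + O
M(-1, 20) - V(p) = (20 - 1) - (-30 + (½)/(-6)) = 19 - (-30 + (½)*(-⅙)) = 19 - (-30 - 1/12) = 19 - 1*(-361/12) = 19 + 361/12 = 589/12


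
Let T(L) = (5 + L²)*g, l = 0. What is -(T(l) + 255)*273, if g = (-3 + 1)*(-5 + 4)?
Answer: -72345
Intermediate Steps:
g = 2 (g = -2*(-1) = 2)
T(L) = 10 + 2*L² (T(L) = (5 + L²)*2 = 10 + 2*L²)
-(T(l) + 255)*273 = -((10 + 2*0²) + 255)*273 = -((10 + 2*0) + 255)*273 = -((10 + 0) + 255)*273 = -(10 + 255)*273 = -265*273 = -1*72345 = -72345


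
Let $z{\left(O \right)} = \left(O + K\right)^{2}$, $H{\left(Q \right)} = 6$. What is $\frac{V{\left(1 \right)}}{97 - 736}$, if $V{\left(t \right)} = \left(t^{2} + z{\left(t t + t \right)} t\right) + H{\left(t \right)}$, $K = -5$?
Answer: $- \frac{16}{639} \approx -0.025039$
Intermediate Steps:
$z{\left(O \right)} = \left(-5 + O\right)^{2}$ ($z{\left(O \right)} = \left(O - 5\right)^{2} = \left(-5 + O\right)^{2}$)
$V{\left(t \right)} = 6 + t^{2} + t \left(-5 + t + t^{2}\right)^{2}$ ($V{\left(t \right)} = \left(t^{2} + \left(-5 + \left(t t + t\right)\right)^{2} t\right) + 6 = \left(t^{2} + \left(-5 + \left(t^{2} + t\right)\right)^{2} t\right) + 6 = \left(t^{2} + \left(-5 + \left(t + t^{2}\right)\right)^{2} t\right) + 6 = \left(t^{2} + \left(-5 + t + t^{2}\right)^{2} t\right) + 6 = \left(t^{2} + t \left(-5 + t + t^{2}\right)^{2}\right) + 6 = 6 + t^{2} + t \left(-5 + t + t^{2}\right)^{2}$)
$\frac{V{\left(1 \right)}}{97 - 736} = \frac{6 + 1^{2} + 1 \left(-5 + 1 \left(1 + 1\right)\right)^{2}}{97 - 736} = \frac{6 + 1 + 1 \left(-5 + 1 \cdot 2\right)^{2}}{-639} = - \frac{6 + 1 + 1 \left(-5 + 2\right)^{2}}{639} = - \frac{6 + 1 + 1 \left(-3\right)^{2}}{639} = - \frac{6 + 1 + 1 \cdot 9}{639} = - \frac{6 + 1 + 9}{639} = \left(- \frac{1}{639}\right) 16 = - \frac{16}{639}$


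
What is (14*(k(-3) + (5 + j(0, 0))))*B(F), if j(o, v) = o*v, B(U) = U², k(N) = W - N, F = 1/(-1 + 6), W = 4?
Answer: 168/25 ≈ 6.7200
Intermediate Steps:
F = ⅕ (F = 1/5 = ⅕ ≈ 0.20000)
k(N) = 4 - N
(14*(k(-3) + (5 + j(0, 0))))*B(F) = (14*((4 - 1*(-3)) + (5 + 0*0)))*(⅕)² = (14*((4 + 3) + (5 + 0)))*(1/25) = (14*(7 + 5))*(1/25) = (14*12)*(1/25) = 168*(1/25) = 168/25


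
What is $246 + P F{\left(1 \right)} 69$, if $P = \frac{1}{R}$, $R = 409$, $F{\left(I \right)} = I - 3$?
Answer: $\frac{100476}{409} \approx 245.66$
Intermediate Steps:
$F{\left(I \right)} = -3 + I$ ($F{\left(I \right)} = I - 3 = -3 + I$)
$P = \frac{1}{409} \approx 0.002445$
$246 + P F{\left(1 \right)} 69 = 246 + \frac{\left(-3 + 1\right) 69}{409} = 246 + \frac{\left(-2\right) 69}{409} = 246 + \frac{1}{409} \left(-138\right) = 246 - \frac{138}{409} = \frac{100476}{409}$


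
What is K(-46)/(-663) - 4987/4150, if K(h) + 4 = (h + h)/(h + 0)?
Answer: -3298081/2751450 ≈ -1.1987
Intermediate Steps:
K(h) = -2 (K(h) = -4 + (h + h)/(h + 0) = -4 + (2*h)/h = -4 + 2 = -2)
K(-46)/(-663) - 4987/4150 = -2/(-663) - 4987/4150 = -2*(-1/663) - 4987*1/4150 = 2/663 - 4987/4150 = -3298081/2751450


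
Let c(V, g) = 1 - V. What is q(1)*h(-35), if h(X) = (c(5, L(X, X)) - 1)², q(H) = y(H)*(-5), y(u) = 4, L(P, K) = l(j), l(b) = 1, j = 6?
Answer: -500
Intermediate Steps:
L(P, K) = 1
q(H) = -20 (q(H) = 4*(-5) = -20)
h(X) = 25 (h(X) = ((1 - 1*5) - 1)² = ((1 - 5) - 1)² = (-4 - 1)² = (-5)² = 25)
q(1)*h(-35) = -20*25 = -500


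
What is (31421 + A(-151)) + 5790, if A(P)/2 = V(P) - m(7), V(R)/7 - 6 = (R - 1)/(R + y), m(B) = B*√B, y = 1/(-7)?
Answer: 19736503/529 - 14*√7 ≈ 37272.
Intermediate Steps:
y = -⅐ ≈ -0.14286
m(B) = B^(3/2)
V(R) = 42 + 7*(-1 + R)/(-⅐ + R) (V(R) = 42 + 7*((R - 1)/(R - ⅐)) = 42 + 7*((-1 + R)/(-⅐ + R)) = 42 + 7*(-1 + R)/(-⅐ + R))
A(P) = -14*√7 + 14*(-13 + 49*P)/(-1 + 7*P) (A(P) = 2*(7*(-13 + 49*P)/(-1 + 7*P) - 7^(3/2)) = 2*(7*(-13 + 49*P)/(-1 + 7*P) - 7*√7) = 2*(-7*√7 + 7*(-13 + 49*P)/(-1 + 7*P)) = -14*√7 + 14*(-13 + 49*P)/(-1 + 7*P))
(31421 + A(-151)) + 5790 = (31421 + 14*(-13 + 49*(-151) + √7*(1 - 7*(-151)))/(-1 + 7*(-151))) + 5790 = (31421 + 14*(-13 - 7399 + √7*(1 + 1057))/(-1 - 1057)) + 5790 = (31421 + 14*(-13 - 7399 + √7*1058)/(-1058)) + 5790 = (31421 + 14*(-1/1058)*(-13 - 7399 + 1058*√7)) + 5790 = (31421 + 14*(-1/1058)*(-7412 + 1058*√7)) + 5790 = (31421 + (51884/529 - 14*√7)) + 5790 = (16673593/529 - 14*√7) + 5790 = 19736503/529 - 14*√7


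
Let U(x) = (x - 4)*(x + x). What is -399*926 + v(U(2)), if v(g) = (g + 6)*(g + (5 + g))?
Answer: -369452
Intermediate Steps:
U(x) = 2*x*(-4 + x) (U(x) = (-4 + x)*(2*x) = 2*x*(-4 + x))
v(g) = (5 + 2*g)*(6 + g) (v(g) = (6 + g)*(5 + 2*g) = (5 + 2*g)*(6 + g))
-399*926 + v(U(2)) = -399*926 + (30 + 2*(2*2*(-4 + 2))² + 17*(2*2*(-4 + 2))) = -369474 + (30 + 2*(2*2*(-2))² + 17*(2*2*(-2))) = -369474 + (30 + 2*(-8)² + 17*(-8)) = -369474 + (30 + 2*64 - 136) = -369474 + (30 + 128 - 136) = -369474 + 22 = -369452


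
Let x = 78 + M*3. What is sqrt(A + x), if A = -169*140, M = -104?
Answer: I*sqrt(23894) ≈ 154.58*I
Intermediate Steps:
x = -234 (x = 78 - 104*3 = 78 - 312 = -234)
A = -23660
sqrt(A + x) = sqrt(-23660 - 234) = sqrt(-23894) = I*sqrt(23894)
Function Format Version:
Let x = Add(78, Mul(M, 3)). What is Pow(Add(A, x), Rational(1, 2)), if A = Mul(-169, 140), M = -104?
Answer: Mul(I, Pow(23894, Rational(1, 2))) ≈ Mul(154.58, I)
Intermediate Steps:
x = -234 (x = Add(78, Mul(-104, 3)) = Add(78, -312) = -234)
A = -23660
Pow(Add(A, x), Rational(1, 2)) = Pow(Add(-23660, -234), Rational(1, 2)) = Pow(-23894, Rational(1, 2)) = Mul(I, Pow(23894, Rational(1, 2)))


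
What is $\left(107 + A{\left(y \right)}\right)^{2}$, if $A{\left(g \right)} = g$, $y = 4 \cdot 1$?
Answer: $12321$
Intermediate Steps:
$y = 4$
$\left(107 + A{\left(y \right)}\right)^{2} = \left(107 + 4\right)^{2} = 111^{2} = 12321$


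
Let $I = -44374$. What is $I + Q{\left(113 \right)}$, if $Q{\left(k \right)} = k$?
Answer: $-44261$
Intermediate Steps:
$I + Q{\left(113 \right)} = -44374 + 113 = -44261$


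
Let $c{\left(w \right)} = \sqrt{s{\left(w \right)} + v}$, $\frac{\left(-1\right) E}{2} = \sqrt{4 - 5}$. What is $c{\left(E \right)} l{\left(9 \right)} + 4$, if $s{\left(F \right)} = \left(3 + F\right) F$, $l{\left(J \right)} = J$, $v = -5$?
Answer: $4 + 9 \sqrt{-9 - 6 i} \approx 12.578 - 28.33 i$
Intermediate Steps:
$E = - 2 i$ ($E = - 2 \sqrt{4 - 5} = - 2 \sqrt{-1} = - 2 i \approx - 2.0 i$)
$s{\left(F \right)} = F \left(3 + F\right)$
$c{\left(w \right)} = \sqrt{-5 + w \left(3 + w\right)}$ ($c{\left(w \right)} = \sqrt{w \left(3 + w\right) - 5} = \sqrt{-5 + w \left(3 + w\right)}$)
$c{\left(E \right)} l{\left(9 \right)} + 4 = \sqrt{-5 + - 2 i \left(3 - 2 i\right)} 9 + 4 = \sqrt{-5 - 2 i \left(3 - 2 i\right)} 9 + 4 = 9 \sqrt{-5 - 2 i \left(3 - 2 i\right)} + 4 = 4 + 9 \sqrt{-5 - 2 i \left(3 - 2 i\right)}$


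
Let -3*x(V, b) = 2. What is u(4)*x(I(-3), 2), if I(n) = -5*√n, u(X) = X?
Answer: -8/3 ≈ -2.6667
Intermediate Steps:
x(V, b) = -⅔ (x(V, b) = -⅓*2 = -⅔)
u(4)*x(I(-3), 2) = 4*(-⅔) = -8/3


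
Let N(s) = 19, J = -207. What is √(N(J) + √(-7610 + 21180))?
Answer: √(19 + √13570) ≈ 11.640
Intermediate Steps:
√(N(J) + √(-7610 + 21180)) = √(19 + √(-7610 + 21180)) = √(19 + √13570)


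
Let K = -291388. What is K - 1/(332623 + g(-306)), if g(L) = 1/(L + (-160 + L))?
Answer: -74824054468312/256784955 ≈ -2.9139e+5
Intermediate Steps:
g(L) = 1/(-160 + 2*L)
K - 1/(332623 + g(-306)) = -291388 - 1/(332623 + 1/(2*(-80 - 306))) = -291388 - 1/(332623 + (½)/(-386)) = -291388 - 1/(332623 + (½)*(-1/386)) = -291388 - 1/(332623 - 1/772) = -291388 - 1/256784955/772 = -291388 - 1*772/256784955 = -291388 - 772/256784955 = -74824054468312/256784955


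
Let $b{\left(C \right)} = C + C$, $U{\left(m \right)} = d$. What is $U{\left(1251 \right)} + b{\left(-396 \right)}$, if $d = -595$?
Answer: $-1387$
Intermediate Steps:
$U{\left(m \right)} = -595$
$b{\left(C \right)} = 2 C$
$U{\left(1251 \right)} + b{\left(-396 \right)} = -595 + 2 \left(-396\right) = -595 - 792 = -1387$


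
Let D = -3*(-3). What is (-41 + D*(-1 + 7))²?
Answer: 169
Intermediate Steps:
D = 9
(-41 + D*(-1 + 7))² = (-41 + 9*(-1 + 7))² = (-41 + 9*6)² = (-41 + 54)² = 13² = 169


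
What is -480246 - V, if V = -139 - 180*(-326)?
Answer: -538787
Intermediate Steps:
V = 58541 (V = -139 + 58680 = 58541)
-480246 - V = -480246 - 1*58541 = -480246 - 58541 = -538787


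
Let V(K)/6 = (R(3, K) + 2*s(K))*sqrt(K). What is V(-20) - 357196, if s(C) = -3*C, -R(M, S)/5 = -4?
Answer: -357196 + 1680*I*sqrt(5) ≈ -3.572e+5 + 3756.6*I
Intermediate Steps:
R(M, S) = 20 (R(M, S) = -5*(-4) = 20)
V(K) = 6*sqrt(K)*(20 - 6*K) (V(K) = 6*((20 + 2*(-3*K))*sqrt(K)) = 6*((20 - 6*K)*sqrt(K)) = 6*(sqrt(K)*(20 - 6*K)) = 6*sqrt(K)*(20 - 6*K))
V(-20) - 357196 = sqrt(-20)*(120 - 36*(-20)) - 357196 = (2*I*sqrt(5))*(120 + 720) - 357196 = (2*I*sqrt(5))*840 - 357196 = 1680*I*sqrt(5) - 357196 = -357196 + 1680*I*sqrt(5)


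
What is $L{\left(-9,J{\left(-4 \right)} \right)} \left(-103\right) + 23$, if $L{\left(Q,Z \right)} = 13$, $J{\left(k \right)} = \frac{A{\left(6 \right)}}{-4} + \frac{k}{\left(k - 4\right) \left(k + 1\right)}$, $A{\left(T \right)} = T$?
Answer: $-1316$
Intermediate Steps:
$J{\left(k \right)} = - \frac{3}{2} + \frac{k}{\left(1 + k\right) \left(-4 + k\right)}$ ($J{\left(k \right)} = \frac{6}{-4} + \frac{k}{\left(k - 4\right) \left(k + 1\right)} = 6 \left(- \frac{1}{4}\right) + \frac{k}{\left(-4 + k\right) \left(1 + k\right)} = - \frac{3}{2} + \frac{k}{\left(1 + k\right) \left(-4 + k\right)}$)
$L{\left(-9,J{\left(-4 \right)} \right)} \left(-103\right) + 23 = 13 \left(-103\right) + 23 = -1339 + 23 = -1316$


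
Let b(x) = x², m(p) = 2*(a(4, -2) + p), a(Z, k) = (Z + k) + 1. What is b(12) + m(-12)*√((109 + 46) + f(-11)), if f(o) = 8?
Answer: 144 - 18*√163 ≈ -85.809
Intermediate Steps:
a(Z, k) = 1 + Z + k
m(p) = 6 + 2*p (m(p) = 2*((1 + 4 - 2) + p) = 2*(3 + p) = 6 + 2*p)
b(12) + m(-12)*√((109 + 46) + f(-11)) = 12² + (6 + 2*(-12))*√((109 + 46) + 8) = 144 + (6 - 24)*√(155 + 8) = 144 - 18*√163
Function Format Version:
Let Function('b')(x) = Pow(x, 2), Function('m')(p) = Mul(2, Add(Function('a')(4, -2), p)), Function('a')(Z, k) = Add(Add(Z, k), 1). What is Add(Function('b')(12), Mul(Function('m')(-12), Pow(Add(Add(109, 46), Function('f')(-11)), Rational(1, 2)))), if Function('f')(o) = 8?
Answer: Add(144, Mul(-18, Pow(163, Rational(1, 2)))) ≈ -85.809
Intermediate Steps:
Function('a')(Z, k) = Add(1, Z, k)
Function('m')(p) = Add(6, Mul(2, p)) (Function('m')(p) = Mul(2, Add(Add(1, 4, -2), p)) = Mul(2, Add(3, p)) = Add(6, Mul(2, p)))
Add(Function('b')(12), Mul(Function('m')(-12), Pow(Add(Add(109, 46), Function('f')(-11)), Rational(1, 2)))) = Add(Pow(12, 2), Mul(Add(6, Mul(2, -12)), Pow(Add(Add(109, 46), 8), Rational(1, 2)))) = Add(144, Mul(Add(6, -24), Pow(Add(155, 8), Rational(1, 2)))) = Add(144, Mul(-18, Pow(163, Rational(1, 2))))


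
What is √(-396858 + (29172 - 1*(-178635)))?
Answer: I*√189051 ≈ 434.8*I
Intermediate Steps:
√(-396858 + (29172 - 1*(-178635))) = √(-396858 + (29172 + 178635)) = √(-396858 + 207807) = √(-189051) = I*√189051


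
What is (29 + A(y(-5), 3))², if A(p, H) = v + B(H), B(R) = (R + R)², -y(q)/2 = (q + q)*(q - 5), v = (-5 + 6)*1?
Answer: 4356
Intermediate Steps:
v = 1 (v = 1*1 = 1)
y(q) = -4*q*(-5 + q) (y(q) = -2*(q + q)*(q - 5) = -2*2*q*(-5 + q) = -4*q*(-5 + q))
B(R) = 4*R² (B(R) = (2*R)² = 4*R²)
A(p, H) = 1 + 4*H²
(29 + A(y(-5), 3))² = (29 + (1 + 4*3²))² = (29 + (1 + 4*9))² = (29 + (1 + 36))² = (29 + 37)² = 66² = 4356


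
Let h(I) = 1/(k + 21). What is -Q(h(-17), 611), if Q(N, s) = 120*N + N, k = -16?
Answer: -121/5 ≈ -24.200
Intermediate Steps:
h(I) = ⅕ (h(I) = 1/(-16 + 21) = 1/5 = ⅕)
Q(N, s) = 121*N
-Q(h(-17), 611) = -121/5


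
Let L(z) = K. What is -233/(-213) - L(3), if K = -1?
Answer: 446/213 ≈ 2.0939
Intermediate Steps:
L(z) = -1
-233/(-213) - L(3) = -233/(-213) - 1*(-1) = -233*(-1/213) + 1 = 233/213 + 1 = 446/213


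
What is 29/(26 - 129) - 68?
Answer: -7033/103 ≈ -68.281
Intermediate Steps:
29/(26 - 129) - 68 = 29/(-103) - 68 = -1/103*29 - 68 = -29/103 - 68 = -7033/103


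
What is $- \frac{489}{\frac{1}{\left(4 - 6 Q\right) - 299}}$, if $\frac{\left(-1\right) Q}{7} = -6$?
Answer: $267483$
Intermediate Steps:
$Q = 42$ ($Q = \left(-7\right) \left(-6\right) = 42$)
$- \frac{489}{\frac{1}{\left(4 - 6 Q\right) - 299}} = - \frac{489}{\frac{1}{\left(4 - 252\right) - 299}} = - \frac{489}{\frac{1}{-248 - 299}} = - \frac{489}{\frac{1}{-547}} = - \frac{489}{- \frac{1}{547}} = \left(-489\right) \left(-547\right) = 267483$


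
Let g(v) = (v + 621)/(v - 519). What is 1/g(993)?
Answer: 79/269 ≈ 0.29368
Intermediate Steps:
g(v) = (621 + v)/(-519 + v)
1/g(993) = 1/((621 + 993)/(-519 + 993)) = 1/(1614/474) = 1/((1/474)*1614) = 1/(269/79) = 79/269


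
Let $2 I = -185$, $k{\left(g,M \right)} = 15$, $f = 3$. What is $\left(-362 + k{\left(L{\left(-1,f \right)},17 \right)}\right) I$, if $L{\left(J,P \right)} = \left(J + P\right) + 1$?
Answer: $\frac{64195}{2} \approx 32098.0$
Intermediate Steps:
$L{\left(J,P \right)} = 1 + J + P$
$I = - \frac{185}{2}$ ($I = \frac{1}{2} \left(-185\right) = - \frac{185}{2} \approx -92.5$)
$\left(-362 + k{\left(L{\left(-1,f \right)},17 \right)}\right) I = \left(-362 + 15\right) \left(- \frac{185}{2}\right) = \left(-347\right) \left(- \frac{185}{2}\right) = \frac{64195}{2}$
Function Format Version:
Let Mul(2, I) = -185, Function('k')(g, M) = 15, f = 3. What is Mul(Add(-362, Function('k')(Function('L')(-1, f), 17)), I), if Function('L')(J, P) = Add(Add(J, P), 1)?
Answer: Rational(64195, 2) ≈ 32098.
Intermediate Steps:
Function('L')(J, P) = Add(1, J, P)
I = Rational(-185, 2) (I = Mul(Rational(1, 2), -185) = Rational(-185, 2) ≈ -92.500)
Mul(Add(-362, Function('k')(Function('L')(-1, f), 17)), I) = Mul(Add(-362, 15), Rational(-185, 2)) = Mul(-347, Rational(-185, 2)) = Rational(64195, 2)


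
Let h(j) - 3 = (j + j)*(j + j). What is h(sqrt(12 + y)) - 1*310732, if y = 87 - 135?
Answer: -310873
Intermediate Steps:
y = -48
h(j) = 3 + 4*j**2 (h(j) = 3 + (j + j)*(j + j) = 3 + (2*j)*(2*j) = 3 + 4*j**2)
h(sqrt(12 + y)) - 1*310732 = (3 + 4*(sqrt(12 - 48))**2) - 1*310732 = (3 + 4*(sqrt(-36))**2) - 310732 = (3 + 4*(6*I)**2) - 310732 = (3 + 4*(-36)) - 310732 = (3 - 144) - 310732 = -141 - 310732 = -310873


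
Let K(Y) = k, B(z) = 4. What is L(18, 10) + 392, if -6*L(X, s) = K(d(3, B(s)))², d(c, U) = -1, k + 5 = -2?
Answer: 2303/6 ≈ 383.83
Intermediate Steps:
k = -7 (k = -5 - 2 = -7)
K(Y) = -7
L(X, s) = -49/6 (L(X, s) = -⅙*(-7)² = -⅙*49 = -49/6)
L(18, 10) + 392 = -49/6 + 392 = 2303/6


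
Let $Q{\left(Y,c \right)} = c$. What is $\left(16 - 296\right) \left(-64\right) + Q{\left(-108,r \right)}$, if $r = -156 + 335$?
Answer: $18099$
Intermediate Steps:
$r = 179$
$\left(16 - 296\right) \left(-64\right) + Q{\left(-108,r \right)} = \left(16 - 296\right) \left(-64\right) + 179 = \left(-280\right) \left(-64\right) + 179 = 17920 + 179 = 18099$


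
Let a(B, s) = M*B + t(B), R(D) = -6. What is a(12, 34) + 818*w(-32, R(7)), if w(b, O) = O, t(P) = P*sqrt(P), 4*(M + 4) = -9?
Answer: -4983 + 24*sqrt(3) ≈ -4941.4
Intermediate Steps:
M = -25/4 (M = -4 + (1/4)*(-9) = -4 - 9/4 = -25/4 ≈ -6.2500)
t(P) = P**(3/2)
a(B, s) = B**(3/2) - 25*B/4 (a(B, s) = -25*B/4 + B**(3/2) = B**(3/2) - 25*B/4)
a(12, 34) + 818*w(-32, R(7)) = (12**(3/2) - 25/4*12) + 818*(-6) = (24*sqrt(3) - 75) - 4908 = (-75 + 24*sqrt(3)) - 4908 = -4983 + 24*sqrt(3)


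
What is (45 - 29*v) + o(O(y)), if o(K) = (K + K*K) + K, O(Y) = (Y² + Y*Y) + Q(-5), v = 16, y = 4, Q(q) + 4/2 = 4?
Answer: 805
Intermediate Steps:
Q(q) = 2 (Q(q) = -2 + 4 = 2)
O(Y) = 2 + 2*Y² (O(Y) = (Y² + Y*Y) + 2 = (Y² + Y²) + 2 = 2*Y² + 2 = 2 + 2*Y²)
o(K) = K² + 2*K (o(K) = (K + K²) + K = K² + 2*K)
(45 - 29*v) + o(O(y)) = (45 - 29*16) + (2 + 2*4²)*(2 + (2 + 2*4²)) = (45 - 464) + (2 + 2*16)*(2 + (2 + 2*16)) = -419 + (2 + 32)*(2 + (2 + 32)) = -419 + 34*(2 + 34) = -419 + 34*36 = -419 + 1224 = 805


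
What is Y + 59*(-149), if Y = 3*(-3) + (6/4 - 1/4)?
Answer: -35195/4 ≈ -8798.8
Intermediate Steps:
Y = -31/4 (Y = -9 + (6*(¼) - 1*¼) = -9 + (3/2 - ¼) = -9 + 5/4 = -31/4 ≈ -7.7500)
Y + 59*(-149) = -31/4 + 59*(-149) = -31/4 - 8791 = -35195/4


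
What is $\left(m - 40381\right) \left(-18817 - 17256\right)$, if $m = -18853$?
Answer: $2136748082$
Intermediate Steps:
$\left(m - 40381\right) \left(-18817 - 17256\right) = \left(-18853 - 40381\right) \left(-18817 - 17256\right) = \left(-59234\right) \left(-36073\right) = 2136748082$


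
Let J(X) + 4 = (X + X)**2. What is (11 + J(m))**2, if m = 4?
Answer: 5041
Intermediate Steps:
J(X) = -4 + 4*X**2 (J(X) = -4 + (X + X)**2 = -4 + (2*X)**2 = -4 + 4*X**2)
(11 + J(m))**2 = (11 + (-4 + 4*4**2))**2 = (11 + (-4 + 4*16))**2 = (11 + (-4 + 64))**2 = (11 + 60)**2 = 71**2 = 5041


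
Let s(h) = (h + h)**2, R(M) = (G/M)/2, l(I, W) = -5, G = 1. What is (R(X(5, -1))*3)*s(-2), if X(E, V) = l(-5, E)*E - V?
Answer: -1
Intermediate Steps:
X(E, V) = -V - 5*E (X(E, V) = -5*E - V = -V - 5*E)
R(M) = 1/(2*M) (R(M) = (1/M)/2 = (1/2)/M = 1/(2*M))
s(h) = 4*h**2 (s(h) = (2*h)**2 = 4*h**2)
(R(X(5, -1))*3)*s(-2) = ((1/(2*(-1*(-1) - 5*5)))*3)*(4*(-2)**2) = ((1/(2*(1 - 25)))*3)*(4*4) = (((1/2)/(-24))*3)*16 = (((1/2)*(-1/24))*3)*16 = -1/48*3*16 = -1/16*16 = -1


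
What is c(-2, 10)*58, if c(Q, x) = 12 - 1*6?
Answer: 348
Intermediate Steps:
c(Q, x) = 6 (c(Q, x) = 12 - 6 = 6)
c(-2, 10)*58 = 6*58 = 348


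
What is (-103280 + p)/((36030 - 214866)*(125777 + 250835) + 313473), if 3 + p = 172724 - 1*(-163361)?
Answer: -232802/67351470159 ≈ -3.4565e-6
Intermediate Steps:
p = 336082 (p = -3 + (172724 - 1*(-163361)) = -3 + (172724 + 163361) = -3 + 336085 = 336082)
(-103280 + p)/((36030 - 214866)*(125777 + 250835) + 313473) = (-103280 + 336082)/((36030 - 214866)*(125777 + 250835) + 313473) = 232802/(-178836*376612 + 313473) = 232802/(-67351783632 + 313473) = 232802/(-67351470159) = 232802*(-1/67351470159) = -232802/67351470159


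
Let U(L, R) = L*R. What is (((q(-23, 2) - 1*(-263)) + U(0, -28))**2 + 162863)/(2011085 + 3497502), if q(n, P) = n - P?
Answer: 219507/5508587 ≈ 0.039848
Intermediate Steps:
(((q(-23, 2) - 1*(-263)) + U(0, -28))**2 + 162863)/(2011085 + 3497502) = ((((-23 - 1*2) - 1*(-263)) + 0*(-28))**2 + 162863)/(2011085 + 3497502) = ((((-23 - 2) + 263) + 0)**2 + 162863)/5508587 = (((-25 + 263) + 0)**2 + 162863)*(1/5508587) = ((238 + 0)**2 + 162863)*(1/5508587) = (238**2 + 162863)*(1/5508587) = (56644 + 162863)*(1/5508587) = 219507*(1/5508587) = 219507/5508587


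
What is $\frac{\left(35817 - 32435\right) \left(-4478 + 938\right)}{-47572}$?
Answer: $\frac{2993070}{11893} \approx 251.67$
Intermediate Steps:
$\frac{\left(35817 - 32435\right) \left(-4478 + 938\right)}{-47572} = 3382 \left(-3540\right) \left(- \frac{1}{47572}\right) = \left(-11972280\right) \left(- \frac{1}{47572}\right) = \frac{2993070}{11893}$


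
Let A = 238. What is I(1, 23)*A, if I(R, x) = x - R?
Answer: 5236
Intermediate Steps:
I(1, 23)*A = (23 - 1*1)*238 = (23 - 1)*238 = 22*238 = 5236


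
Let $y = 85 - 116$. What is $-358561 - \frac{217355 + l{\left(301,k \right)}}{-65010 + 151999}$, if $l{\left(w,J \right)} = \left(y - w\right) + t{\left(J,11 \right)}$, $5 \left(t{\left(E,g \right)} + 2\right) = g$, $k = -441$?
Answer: $- \frac{155955399261}{434945} \approx -3.5856 \cdot 10^{5}$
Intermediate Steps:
$t{\left(E,g \right)} = -2 + \frac{g}{5}$
$y = -31$ ($y = 85 - 116 = -31$)
$l{\left(w,J \right)} = - \frac{154}{5} - w$ ($l{\left(w,J \right)} = \left(-31 - w\right) + \left(-2 + \frac{1}{5} \cdot 11\right) = \left(-31 - w\right) + \left(-2 + \frac{11}{5}\right) = \left(-31 - w\right) + \frac{1}{5} = - \frac{154}{5} - w$)
$-358561 - \frac{217355 + l{\left(301,k \right)}}{-65010 + 151999} = -358561 - \frac{217355 - \frac{1659}{5}}{-65010 + 151999} = -358561 - \frac{217355 - \frac{1659}{5}}{86989} = -358561 - \left(217355 - \frac{1659}{5}\right) \frac{1}{86989} = -358561 - \frac{1085116}{5} \cdot \frac{1}{86989} = -358561 - \frac{1085116}{434945} = - \frac{155955399261}{434945}$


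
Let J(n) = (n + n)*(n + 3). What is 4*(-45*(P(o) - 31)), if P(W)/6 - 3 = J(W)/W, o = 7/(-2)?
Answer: 3420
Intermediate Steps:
o = -7/2 (o = 7*(-½) = -7/2 ≈ -3.5000)
J(n) = 2*n*(3 + n) (J(n) = (2*n)*(3 + n) = 2*n*(3 + n))
P(W) = 54 + 12*W (P(W) = 18 + 6*((2*W*(3 + W))/W) = 18 + 6*(6 + 2*W) = 18 + (36 + 12*W) = 54 + 12*W)
4*(-45*(P(o) - 31)) = 4*(-45*((54 + 12*(-7/2)) - 31)) = 4*(-45*((54 - 42) - 31)) = 4*(-45*(12 - 31)) = 4*(-45*(-19)) = 4*855 = 3420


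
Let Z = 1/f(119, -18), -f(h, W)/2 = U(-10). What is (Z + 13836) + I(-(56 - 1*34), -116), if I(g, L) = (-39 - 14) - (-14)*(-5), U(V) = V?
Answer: 274261/20 ≈ 13713.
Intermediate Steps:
f(h, W) = 20 (f(h, W) = -2*(-10) = 20)
Z = 1/20 ≈ 0.050000
I(g, L) = -123 (I(g, L) = -53 - 1*70 = -53 - 70 = -123)
(Z + 13836) + I(-(56 - 1*34), -116) = (1/20 + 13836) - 123 = 276721/20 - 123 = 274261/20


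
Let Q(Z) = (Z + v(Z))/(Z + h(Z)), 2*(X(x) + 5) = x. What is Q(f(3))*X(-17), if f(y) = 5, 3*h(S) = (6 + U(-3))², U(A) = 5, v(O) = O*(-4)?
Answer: 1215/272 ≈ 4.4669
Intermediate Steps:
v(O) = -4*O
X(x) = -5 + x/2
h(S) = 121/3 (h(S) = (6 + 5)²/3 = (⅓)*11² = (⅓)*121 = 121/3)
Q(Z) = -3*Z/(121/3 + Z) (Q(Z) = (Z - 4*Z)/(Z + 121/3) = (-3*Z)/(121/3 + Z) = -3*Z/(121/3 + Z))
Q(f(3))*X(-17) = (-9*5/(121 + 3*5))*(-5 + (½)*(-17)) = (-9*5/(121 + 15))*(-5 - 17/2) = -9*5/136*(-27/2) = -9*5*1/136*(-27/2) = -45/136*(-27/2) = 1215/272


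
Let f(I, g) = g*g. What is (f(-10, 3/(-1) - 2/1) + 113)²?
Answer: 19044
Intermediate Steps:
f(I, g) = g²
(f(-10, 3/(-1) - 2/1) + 113)² = ((3/(-1) - 2/1)² + 113)² = ((3*(-1) - 2*1)² + 113)² = ((-3 - 2)² + 113)² = ((-5)² + 113)² = (25 + 113)² = 138² = 19044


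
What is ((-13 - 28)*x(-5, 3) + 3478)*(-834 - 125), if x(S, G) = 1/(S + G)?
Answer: -6710123/2 ≈ -3.3551e+6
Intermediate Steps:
x(S, G) = 1/(G + S)
((-13 - 28)*x(-5, 3) + 3478)*(-834 - 125) = ((-13 - 28)/(3 - 5) + 3478)*(-834 - 125) = (-41/(-2) + 3478)*(-959) = (-41*(-1/2) + 3478)*(-959) = (41/2 + 3478)*(-959) = (6997/2)*(-959) = -6710123/2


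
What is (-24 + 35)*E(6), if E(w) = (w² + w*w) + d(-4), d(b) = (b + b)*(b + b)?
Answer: 1496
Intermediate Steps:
d(b) = 4*b² (d(b) = (2*b)*(2*b) = 4*b²)
E(w) = 64 + 2*w² (E(w) = (w² + w*w) + 4*(-4)² = (w² + w²) + 4*16 = 2*w² + 64 = 64 + 2*w²)
(-24 + 35)*E(6) = (-24 + 35)*(64 + 2*6²) = 11*(64 + 2*36) = 11*(64 + 72) = 11*136 = 1496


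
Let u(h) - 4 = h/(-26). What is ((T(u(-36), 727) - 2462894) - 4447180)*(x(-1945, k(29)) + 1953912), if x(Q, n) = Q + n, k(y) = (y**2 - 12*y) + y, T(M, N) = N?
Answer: -13490424014683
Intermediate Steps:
u(h) = 4 - h/26 (u(h) = 4 + h/(-26) = 4 + h*(-1/26) = 4 - h/26)
k(y) = y**2 - 11*y
((T(u(-36), 727) - 2462894) - 4447180)*(x(-1945, k(29)) + 1953912) = ((727 - 2462894) - 4447180)*((-1945 + 29*(-11 + 29)) + 1953912) = (-2462167 - 4447180)*((-1945 + 29*18) + 1953912) = -6909347*((-1945 + 522) + 1953912) = -6909347*(-1423 + 1953912) = -6909347*1952489 = -13490424014683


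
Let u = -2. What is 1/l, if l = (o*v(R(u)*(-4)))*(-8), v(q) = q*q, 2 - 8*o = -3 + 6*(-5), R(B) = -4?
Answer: -1/8960 ≈ -0.00011161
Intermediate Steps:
o = 35/8 (o = ¼ - (-3 + 6*(-5))/8 = ¼ - (-3 - 30)/8 = ¼ - ⅛*(-33) = ¼ + 33/8 = 35/8 ≈ 4.3750)
v(q) = q²
l = -8960 (l = (35*(-4*(-4))²/8)*(-8) = ((35/8)*16²)*(-8) = ((35/8)*256)*(-8) = 1120*(-8) = -8960)
1/l = 1/(-8960) = -1/8960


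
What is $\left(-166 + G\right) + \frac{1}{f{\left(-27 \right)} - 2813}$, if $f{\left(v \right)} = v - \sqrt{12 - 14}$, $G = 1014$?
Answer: $\frac{3419813828}{4032801} + \frac{i \sqrt{2}}{8065602} \approx 848.0 + 1.7534 \cdot 10^{-7} i$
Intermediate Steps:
$f{\left(v \right)} = v - i \sqrt{2}$ ($f{\left(v \right)} = v - \sqrt{-2} = v - i \sqrt{2}$)
$\left(-166 + G\right) + \frac{1}{f{\left(-27 \right)} - 2813} = \left(-166 + 1014\right) + \frac{1}{\left(-27 - i \sqrt{2}\right) - 2813} = 848 + \frac{1}{-2840 - i \sqrt{2}}$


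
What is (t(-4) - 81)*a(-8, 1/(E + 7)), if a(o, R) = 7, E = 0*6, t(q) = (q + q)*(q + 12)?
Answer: -1015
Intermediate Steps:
t(q) = 2*q*(12 + q) (t(q) = (2*q)*(12 + q) = 2*q*(12 + q))
E = 0
(t(-4) - 81)*a(-8, 1/(E + 7)) = (2*(-4)*(12 - 4) - 81)*7 = (2*(-4)*8 - 81)*7 = (-64 - 81)*7 = -145*7 = -1015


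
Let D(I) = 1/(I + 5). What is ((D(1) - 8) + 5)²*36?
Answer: 289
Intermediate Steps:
D(I) = 1/(5 + I)
((D(1) - 8) + 5)²*36 = ((1/(5 + 1) - 8) + 5)²*36 = ((1/6 - 8) + 5)²*36 = ((⅙ - 8) + 5)²*36 = (-47/6 + 5)²*36 = (-17/6)²*36 = (289/36)*36 = 289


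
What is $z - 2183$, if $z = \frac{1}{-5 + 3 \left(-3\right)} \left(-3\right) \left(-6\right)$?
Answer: $- \frac{15290}{7} \approx -2184.3$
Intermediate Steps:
$z = - \frac{9}{7}$ ($z = \frac{1}{-5 - 9} \left(-3\right) \left(-6\right) = \frac{1}{-14} \left(-3\right) \left(-6\right) = \left(- \frac{1}{14}\right) \left(-3\right) \left(-6\right) = \frac{3}{14} \left(-6\right) = - \frac{9}{7} \approx -1.2857$)
$z - 2183 = - \frac{9}{7} - 2183 = - \frac{15290}{7}$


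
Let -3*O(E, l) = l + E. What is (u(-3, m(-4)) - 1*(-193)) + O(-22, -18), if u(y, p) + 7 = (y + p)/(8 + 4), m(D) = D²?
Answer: 2405/12 ≈ 200.42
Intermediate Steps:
O(E, l) = -E/3 - l/3 (O(E, l) = -(l + E)/3 = -(E + l)/3 = -E/3 - l/3)
u(y, p) = -7 + p/12 + y/12 (u(y, p) = -7 + (y + p)/(8 + 4) = -7 + (p + y)/12 = -7 + (p + y)*(1/12) = -7 + (p/12 + y/12) = -7 + p/12 + y/12)
(u(-3, m(-4)) - 1*(-193)) + O(-22, -18) = ((-7 + (1/12)*(-4)² + (1/12)*(-3)) - 1*(-193)) + (-⅓*(-22) - ⅓*(-18)) = ((-7 + (1/12)*16 - ¼) + 193) + (22/3 + 6) = ((-7 + 4/3 - ¼) + 193) + 40/3 = (-71/12 + 193) + 40/3 = 2245/12 + 40/3 = 2405/12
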